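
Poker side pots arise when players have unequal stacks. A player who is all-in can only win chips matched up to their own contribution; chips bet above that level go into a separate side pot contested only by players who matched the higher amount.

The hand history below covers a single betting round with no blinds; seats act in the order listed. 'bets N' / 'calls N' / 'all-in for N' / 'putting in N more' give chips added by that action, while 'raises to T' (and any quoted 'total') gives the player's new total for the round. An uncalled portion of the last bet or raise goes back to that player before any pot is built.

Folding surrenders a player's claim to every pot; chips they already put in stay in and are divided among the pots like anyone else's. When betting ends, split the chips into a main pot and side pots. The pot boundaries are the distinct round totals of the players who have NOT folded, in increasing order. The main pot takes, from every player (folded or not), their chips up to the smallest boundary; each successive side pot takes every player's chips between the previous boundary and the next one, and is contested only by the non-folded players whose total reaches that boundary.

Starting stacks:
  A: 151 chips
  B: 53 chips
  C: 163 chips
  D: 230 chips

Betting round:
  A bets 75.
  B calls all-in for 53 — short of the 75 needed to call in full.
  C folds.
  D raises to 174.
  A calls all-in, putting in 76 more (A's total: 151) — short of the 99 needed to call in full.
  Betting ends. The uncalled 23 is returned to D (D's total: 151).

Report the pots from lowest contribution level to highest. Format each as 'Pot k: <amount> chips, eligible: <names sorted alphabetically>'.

Contributions (after 23 returned to D): A=151, B=53, D=151
Folded: C
Pot levels (distinct totals of non-folded players): 53, 151
Layer 1-53: 53 each from A, B, D = 53*3 = 159 chips; eligible A, B, D
Layer 54-151: 98 each from A, D = 98*2 = 196 chips; eligible A, D

Pot 1: 159 chips, eligible: A, B, D
Pot 2: 196 chips, eligible: A, D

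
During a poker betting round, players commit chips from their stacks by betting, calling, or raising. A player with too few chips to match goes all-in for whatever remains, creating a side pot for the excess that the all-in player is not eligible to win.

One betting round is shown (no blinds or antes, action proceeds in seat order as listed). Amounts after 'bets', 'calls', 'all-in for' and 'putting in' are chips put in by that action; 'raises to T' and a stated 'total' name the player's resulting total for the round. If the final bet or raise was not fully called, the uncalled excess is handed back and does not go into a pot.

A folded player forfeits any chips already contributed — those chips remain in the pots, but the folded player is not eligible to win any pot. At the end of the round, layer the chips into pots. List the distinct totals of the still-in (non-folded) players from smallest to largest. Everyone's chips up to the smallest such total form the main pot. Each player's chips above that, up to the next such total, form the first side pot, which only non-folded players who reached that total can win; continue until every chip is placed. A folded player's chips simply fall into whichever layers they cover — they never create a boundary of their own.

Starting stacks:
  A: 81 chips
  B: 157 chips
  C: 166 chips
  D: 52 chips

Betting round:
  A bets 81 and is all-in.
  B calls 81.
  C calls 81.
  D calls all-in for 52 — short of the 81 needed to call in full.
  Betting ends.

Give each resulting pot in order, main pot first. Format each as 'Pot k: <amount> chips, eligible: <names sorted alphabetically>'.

Pot 1: 208 chips, eligible: A, B, C, D
Pot 2: 87 chips, eligible: A, B, C

Derivation:
Contributions: A=81, B=81, C=81, D=52
Pot levels (distinct totals of non-folded players): 52, 81
Layer 1-52: 52 each from A, B, C, D = 52*4 = 208 chips; eligible A, B, C, D
Layer 53-81: 29 each from A, B, C = 29*3 = 87 chips; eligible A, B, C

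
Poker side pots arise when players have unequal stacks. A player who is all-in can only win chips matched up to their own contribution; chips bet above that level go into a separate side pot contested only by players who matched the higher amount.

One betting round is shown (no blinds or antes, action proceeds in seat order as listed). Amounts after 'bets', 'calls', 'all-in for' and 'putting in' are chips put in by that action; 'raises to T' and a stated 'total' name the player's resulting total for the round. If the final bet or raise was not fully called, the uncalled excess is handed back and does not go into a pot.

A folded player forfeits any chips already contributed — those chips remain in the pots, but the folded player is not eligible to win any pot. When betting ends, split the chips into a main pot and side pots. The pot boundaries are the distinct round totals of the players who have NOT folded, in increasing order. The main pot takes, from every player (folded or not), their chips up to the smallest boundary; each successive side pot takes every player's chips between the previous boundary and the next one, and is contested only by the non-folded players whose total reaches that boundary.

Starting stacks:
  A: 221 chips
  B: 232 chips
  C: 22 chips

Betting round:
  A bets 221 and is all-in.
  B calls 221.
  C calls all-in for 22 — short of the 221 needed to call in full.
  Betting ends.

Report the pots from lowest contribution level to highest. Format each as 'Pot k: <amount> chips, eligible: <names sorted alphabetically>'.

Pot 1: 66 chips, eligible: A, B, C
Pot 2: 398 chips, eligible: A, B

Derivation:
Contributions: A=221, B=221, C=22
Pot levels (distinct totals of non-folded players): 22, 221
Layer 1-22: 22 each from A, B, C = 22*3 = 66 chips; eligible A, B, C
Layer 23-221: 199 each from A, B = 199*2 = 398 chips; eligible A, B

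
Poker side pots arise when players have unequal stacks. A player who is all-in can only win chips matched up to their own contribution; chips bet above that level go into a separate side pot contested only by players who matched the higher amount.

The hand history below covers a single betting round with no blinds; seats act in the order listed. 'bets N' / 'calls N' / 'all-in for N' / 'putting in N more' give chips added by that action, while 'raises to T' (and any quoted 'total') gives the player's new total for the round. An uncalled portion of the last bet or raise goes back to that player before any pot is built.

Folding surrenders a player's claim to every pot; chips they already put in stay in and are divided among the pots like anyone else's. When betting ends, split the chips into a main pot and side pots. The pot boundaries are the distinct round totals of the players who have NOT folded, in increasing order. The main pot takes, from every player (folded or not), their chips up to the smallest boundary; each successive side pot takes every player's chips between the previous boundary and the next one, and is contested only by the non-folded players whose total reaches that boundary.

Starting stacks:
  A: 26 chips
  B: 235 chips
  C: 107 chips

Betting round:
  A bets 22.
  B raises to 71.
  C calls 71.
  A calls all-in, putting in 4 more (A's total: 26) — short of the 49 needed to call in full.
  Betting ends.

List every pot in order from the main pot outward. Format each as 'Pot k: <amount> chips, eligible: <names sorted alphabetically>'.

Pot 1: 78 chips, eligible: A, B, C
Pot 2: 90 chips, eligible: B, C

Derivation:
Contributions: A=26, B=71, C=71
Pot levels (distinct totals of non-folded players): 26, 71
Layer 1-26: 26 each from A, B, C = 26*3 = 78 chips; eligible A, B, C
Layer 27-71: 45 each from B, C = 45*2 = 90 chips; eligible B, C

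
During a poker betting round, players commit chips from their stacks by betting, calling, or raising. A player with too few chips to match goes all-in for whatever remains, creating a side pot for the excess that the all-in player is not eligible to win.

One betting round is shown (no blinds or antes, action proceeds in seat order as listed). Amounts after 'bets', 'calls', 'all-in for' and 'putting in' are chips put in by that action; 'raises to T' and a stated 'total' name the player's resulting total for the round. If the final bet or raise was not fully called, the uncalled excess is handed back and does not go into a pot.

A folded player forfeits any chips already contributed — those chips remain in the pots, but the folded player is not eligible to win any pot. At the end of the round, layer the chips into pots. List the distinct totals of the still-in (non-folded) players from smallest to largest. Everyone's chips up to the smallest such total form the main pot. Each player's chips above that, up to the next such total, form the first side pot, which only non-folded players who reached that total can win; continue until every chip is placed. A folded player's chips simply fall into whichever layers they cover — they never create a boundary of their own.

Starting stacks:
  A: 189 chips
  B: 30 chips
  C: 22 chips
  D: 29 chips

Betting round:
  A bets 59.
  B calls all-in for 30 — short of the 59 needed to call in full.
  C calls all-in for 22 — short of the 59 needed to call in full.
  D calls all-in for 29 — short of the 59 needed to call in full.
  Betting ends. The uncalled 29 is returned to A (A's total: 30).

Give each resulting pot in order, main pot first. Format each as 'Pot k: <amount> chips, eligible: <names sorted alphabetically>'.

Contributions (after 29 returned to A): A=30, B=30, C=22, D=29
Pot levels (distinct totals of non-folded players): 22, 29, 30
Layer 1-22: 22 each from A, B, C, D = 22*4 = 88 chips; eligible A, B, C, D
Layer 23-29: 7 each from A, B, D = 7*3 = 21 chips; eligible A, B, D
Layer 30-30: 1 each from A, B = 1*2 = 2 chips; eligible A, B

Pot 1: 88 chips, eligible: A, B, C, D
Pot 2: 21 chips, eligible: A, B, D
Pot 3: 2 chips, eligible: A, B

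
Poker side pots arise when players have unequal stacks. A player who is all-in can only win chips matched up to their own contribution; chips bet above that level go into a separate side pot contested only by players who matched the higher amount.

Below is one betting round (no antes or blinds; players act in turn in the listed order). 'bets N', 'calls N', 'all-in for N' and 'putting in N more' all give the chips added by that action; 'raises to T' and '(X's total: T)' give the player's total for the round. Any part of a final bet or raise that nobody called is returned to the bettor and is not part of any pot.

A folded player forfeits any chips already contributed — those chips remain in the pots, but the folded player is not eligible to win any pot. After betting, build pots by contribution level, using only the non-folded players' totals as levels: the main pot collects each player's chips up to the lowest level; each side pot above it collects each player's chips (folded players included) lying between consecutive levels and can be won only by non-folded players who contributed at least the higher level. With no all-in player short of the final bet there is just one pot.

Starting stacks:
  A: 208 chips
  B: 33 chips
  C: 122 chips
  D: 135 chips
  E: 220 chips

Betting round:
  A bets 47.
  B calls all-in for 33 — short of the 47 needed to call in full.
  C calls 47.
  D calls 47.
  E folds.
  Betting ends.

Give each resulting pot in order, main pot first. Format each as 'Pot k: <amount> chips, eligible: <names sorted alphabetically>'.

Pot 1: 132 chips, eligible: A, B, C, D
Pot 2: 42 chips, eligible: A, C, D

Derivation:
Contributions: A=47, B=33, C=47, D=47
Folded: E
Pot levels (distinct totals of non-folded players): 33, 47
Layer 1-33: 33 each from A, B, C, D = 33*4 = 132 chips; eligible A, B, C, D
Layer 34-47: 14 each from A, C, D = 14*3 = 42 chips; eligible A, C, D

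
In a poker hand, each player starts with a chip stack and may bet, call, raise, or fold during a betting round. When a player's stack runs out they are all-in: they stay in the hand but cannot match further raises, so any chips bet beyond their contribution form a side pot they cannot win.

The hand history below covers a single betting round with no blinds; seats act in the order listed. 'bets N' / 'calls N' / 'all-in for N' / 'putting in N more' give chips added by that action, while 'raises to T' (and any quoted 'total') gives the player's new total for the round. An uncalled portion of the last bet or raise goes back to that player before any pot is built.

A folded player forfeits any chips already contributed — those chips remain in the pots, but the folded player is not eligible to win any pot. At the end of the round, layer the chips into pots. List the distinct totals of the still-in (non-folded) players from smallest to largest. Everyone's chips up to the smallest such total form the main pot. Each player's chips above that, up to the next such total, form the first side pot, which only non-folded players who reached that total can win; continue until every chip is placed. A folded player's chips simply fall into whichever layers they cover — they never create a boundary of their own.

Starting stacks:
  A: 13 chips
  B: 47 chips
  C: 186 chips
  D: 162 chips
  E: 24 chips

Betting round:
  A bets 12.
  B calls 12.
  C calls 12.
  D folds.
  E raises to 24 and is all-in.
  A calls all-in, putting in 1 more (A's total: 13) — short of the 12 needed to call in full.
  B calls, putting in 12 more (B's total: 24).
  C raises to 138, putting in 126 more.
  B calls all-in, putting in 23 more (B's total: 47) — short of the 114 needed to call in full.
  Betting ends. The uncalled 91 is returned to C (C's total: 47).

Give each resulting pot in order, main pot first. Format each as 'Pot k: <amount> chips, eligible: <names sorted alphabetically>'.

Contributions (after 91 returned to C): A=13, B=47, C=47, E=24
Folded: D
Pot levels (distinct totals of non-folded players): 13, 24, 47
Layer 1-13: 13 each from A, B, C, E = 13*4 = 52 chips; eligible A, B, C, E
Layer 14-24: 11 each from B, C, E = 11*3 = 33 chips; eligible B, C, E
Layer 25-47: 23 each from B, C = 23*2 = 46 chips; eligible B, C

Pot 1: 52 chips, eligible: A, B, C, E
Pot 2: 33 chips, eligible: B, C, E
Pot 3: 46 chips, eligible: B, C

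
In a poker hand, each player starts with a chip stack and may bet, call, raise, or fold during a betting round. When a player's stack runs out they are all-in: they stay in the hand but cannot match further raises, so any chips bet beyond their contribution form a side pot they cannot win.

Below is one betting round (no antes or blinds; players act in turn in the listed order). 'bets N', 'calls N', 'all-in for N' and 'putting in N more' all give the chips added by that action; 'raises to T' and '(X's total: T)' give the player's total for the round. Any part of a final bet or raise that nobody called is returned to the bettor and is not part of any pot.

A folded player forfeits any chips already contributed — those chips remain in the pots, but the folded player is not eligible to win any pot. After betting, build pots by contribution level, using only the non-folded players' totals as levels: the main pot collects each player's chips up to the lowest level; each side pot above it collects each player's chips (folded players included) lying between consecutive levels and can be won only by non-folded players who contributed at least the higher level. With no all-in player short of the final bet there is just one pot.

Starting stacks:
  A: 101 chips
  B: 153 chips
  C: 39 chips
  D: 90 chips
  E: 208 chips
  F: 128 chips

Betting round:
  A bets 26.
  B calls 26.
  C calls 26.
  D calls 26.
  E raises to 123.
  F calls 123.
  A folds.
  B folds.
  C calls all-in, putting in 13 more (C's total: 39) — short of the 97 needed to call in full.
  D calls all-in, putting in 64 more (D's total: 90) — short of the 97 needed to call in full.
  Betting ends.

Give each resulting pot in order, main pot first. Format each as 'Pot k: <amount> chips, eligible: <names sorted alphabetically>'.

Contributions: A=26, B=26, C=39, D=90, E=123, F=123
Folded: A, B
Pot levels (distinct totals of non-folded players): 39, 90, 123
Layer 1-39: A 26 + B 26 + C 39 + D 39 + E 39 + F 39 = 208 chips; eligible C, D, E, F
Layer 40-90: 51 each from D, E, F = 51*3 = 153 chips; eligible D, E, F
Layer 91-123: 33 each from E, F = 33*2 = 66 chips; eligible E, F

Pot 1: 208 chips, eligible: C, D, E, F
Pot 2: 153 chips, eligible: D, E, F
Pot 3: 66 chips, eligible: E, F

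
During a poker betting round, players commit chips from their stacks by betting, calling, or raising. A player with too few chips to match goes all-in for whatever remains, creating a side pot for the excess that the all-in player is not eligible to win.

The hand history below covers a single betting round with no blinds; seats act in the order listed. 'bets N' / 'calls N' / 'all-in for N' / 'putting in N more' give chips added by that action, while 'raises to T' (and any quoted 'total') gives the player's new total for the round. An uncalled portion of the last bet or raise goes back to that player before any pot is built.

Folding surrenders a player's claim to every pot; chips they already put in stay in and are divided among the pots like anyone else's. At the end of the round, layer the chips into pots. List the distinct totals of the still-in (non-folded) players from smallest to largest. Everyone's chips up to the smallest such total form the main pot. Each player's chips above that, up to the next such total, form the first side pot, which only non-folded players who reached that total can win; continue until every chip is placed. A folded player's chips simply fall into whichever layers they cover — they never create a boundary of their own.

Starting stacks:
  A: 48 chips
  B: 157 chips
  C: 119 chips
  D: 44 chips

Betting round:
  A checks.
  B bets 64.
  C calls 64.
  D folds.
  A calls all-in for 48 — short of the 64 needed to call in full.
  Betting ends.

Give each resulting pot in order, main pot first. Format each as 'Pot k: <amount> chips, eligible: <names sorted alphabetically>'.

Pot 1: 144 chips, eligible: A, B, C
Pot 2: 32 chips, eligible: B, C

Derivation:
Contributions: A=48, B=64, C=64
Folded: D
Pot levels (distinct totals of non-folded players): 48, 64
Layer 1-48: 48 each from A, B, C = 48*3 = 144 chips; eligible A, B, C
Layer 49-64: 16 each from B, C = 16*2 = 32 chips; eligible B, C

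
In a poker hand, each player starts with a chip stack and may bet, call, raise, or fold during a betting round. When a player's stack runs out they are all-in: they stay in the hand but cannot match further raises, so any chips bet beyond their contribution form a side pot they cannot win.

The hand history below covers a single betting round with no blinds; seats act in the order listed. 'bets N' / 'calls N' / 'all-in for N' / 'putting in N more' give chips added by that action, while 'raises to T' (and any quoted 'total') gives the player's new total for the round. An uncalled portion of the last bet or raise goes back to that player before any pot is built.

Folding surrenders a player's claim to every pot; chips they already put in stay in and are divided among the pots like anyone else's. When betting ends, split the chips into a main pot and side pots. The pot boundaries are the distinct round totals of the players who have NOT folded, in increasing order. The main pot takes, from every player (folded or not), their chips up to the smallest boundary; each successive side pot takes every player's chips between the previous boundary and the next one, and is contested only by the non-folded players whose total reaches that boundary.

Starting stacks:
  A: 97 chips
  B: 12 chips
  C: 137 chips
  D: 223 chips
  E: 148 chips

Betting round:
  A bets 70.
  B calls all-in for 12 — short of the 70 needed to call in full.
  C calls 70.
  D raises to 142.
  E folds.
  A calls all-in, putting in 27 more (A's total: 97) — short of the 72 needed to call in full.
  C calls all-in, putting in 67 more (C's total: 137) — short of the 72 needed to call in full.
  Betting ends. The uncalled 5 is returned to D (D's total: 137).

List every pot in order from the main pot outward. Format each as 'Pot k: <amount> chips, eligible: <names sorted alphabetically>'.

Pot 1: 48 chips, eligible: A, B, C, D
Pot 2: 255 chips, eligible: A, C, D
Pot 3: 80 chips, eligible: C, D

Derivation:
Contributions (after 5 returned to D): A=97, B=12, C=137, D=137
Folded: E
Pot levels (distinct totals of non-folded players): 12, 97, 137
Layer 1-12: 12 each from A, B, C, D = 12*4 = 48 chips; eligible A, B, C, D
Layer 13-97: 85 each from A, C, D = 85*3 = 255 chips; eligible A, C, D
Layer 98-137: 40 each from C, D = 40*2 = 80 chips; eligible C, D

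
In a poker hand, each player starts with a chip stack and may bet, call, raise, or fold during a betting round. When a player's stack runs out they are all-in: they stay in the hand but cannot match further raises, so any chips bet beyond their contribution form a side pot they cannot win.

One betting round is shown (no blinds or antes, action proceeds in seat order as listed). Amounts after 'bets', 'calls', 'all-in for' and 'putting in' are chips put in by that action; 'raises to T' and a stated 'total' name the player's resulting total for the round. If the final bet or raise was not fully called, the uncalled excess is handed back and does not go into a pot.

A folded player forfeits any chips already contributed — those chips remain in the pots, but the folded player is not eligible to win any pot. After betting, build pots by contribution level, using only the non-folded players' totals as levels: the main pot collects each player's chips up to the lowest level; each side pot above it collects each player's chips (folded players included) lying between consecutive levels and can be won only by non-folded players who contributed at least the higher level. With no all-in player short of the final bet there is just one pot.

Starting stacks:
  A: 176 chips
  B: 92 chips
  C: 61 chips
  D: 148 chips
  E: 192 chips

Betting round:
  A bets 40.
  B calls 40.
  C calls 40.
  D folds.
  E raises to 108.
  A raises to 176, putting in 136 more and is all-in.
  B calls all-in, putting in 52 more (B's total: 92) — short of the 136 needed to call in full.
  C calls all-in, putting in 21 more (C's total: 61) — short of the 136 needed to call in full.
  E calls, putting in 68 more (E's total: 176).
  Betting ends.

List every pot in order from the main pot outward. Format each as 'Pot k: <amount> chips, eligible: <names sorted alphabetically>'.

Pot 1: 244 chips, eligible: A, B, C, E
Pot 2: 93 chips, eligible: A, B, E
Pot 3: 168 chips, eligible: A, E

Derivation:
Contributions: A=176, B=92, C=61, E=176
Folded: D
Pot levels (distinct totals of non-folded players): 61, 92, 176
Layer 1-61: 61 each from A, B, C, E = 61*4 = 244 chips; eligible A, B, C, E
Layer 62-92: 31 each from A, B, E = 31*3 = 93 chips; eligible A, B, E
Layer 93-176: 84 each from A, E = 84*2 = 168 chips; eligible A, E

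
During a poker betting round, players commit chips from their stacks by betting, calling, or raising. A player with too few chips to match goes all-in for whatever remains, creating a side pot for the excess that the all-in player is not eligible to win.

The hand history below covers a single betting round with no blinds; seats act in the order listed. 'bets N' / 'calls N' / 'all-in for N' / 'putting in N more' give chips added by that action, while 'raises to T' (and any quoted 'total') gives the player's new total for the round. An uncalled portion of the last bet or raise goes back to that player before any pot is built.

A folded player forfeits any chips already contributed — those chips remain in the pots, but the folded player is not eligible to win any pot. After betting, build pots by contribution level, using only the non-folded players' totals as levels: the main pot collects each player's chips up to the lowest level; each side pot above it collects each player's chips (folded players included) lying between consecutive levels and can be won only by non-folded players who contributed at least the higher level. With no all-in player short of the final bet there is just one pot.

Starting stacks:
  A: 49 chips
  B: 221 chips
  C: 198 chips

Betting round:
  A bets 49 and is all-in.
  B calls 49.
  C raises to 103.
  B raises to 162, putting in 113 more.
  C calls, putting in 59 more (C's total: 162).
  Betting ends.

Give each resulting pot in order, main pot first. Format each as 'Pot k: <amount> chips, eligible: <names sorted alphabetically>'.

Contributions: A=49, B=162, C=162
Pot levels (distinct totals of non-folded players): 49, 162
Layer 1-49: 49 each from A, B, C = 49*3 = 147 chips; eligible A, B, C
Layer 50-162: 113 each from B, C = 113*2 = 226 chips; eligible B, C

Pot 1: 147 chips, eligible: A, B, C
Pot 2: 226 chips, eligible: B, C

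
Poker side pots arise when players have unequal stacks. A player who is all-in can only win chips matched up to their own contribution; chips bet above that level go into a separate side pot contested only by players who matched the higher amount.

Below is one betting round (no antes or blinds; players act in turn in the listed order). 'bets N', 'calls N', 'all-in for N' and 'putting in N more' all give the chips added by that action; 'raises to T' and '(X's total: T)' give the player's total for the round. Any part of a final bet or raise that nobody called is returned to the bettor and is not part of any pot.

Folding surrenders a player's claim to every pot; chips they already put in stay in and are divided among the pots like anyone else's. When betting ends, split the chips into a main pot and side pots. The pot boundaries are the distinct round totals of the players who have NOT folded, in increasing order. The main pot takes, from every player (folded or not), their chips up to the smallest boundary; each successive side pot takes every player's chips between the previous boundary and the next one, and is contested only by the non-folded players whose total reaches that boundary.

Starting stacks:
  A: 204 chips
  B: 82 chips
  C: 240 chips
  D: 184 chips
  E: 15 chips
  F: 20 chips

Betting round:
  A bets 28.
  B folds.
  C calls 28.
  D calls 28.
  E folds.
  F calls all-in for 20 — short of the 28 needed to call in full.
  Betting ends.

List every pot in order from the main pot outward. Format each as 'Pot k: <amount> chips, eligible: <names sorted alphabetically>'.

Contributions: A=28, C=28, D=28, F=20
Folded: B, E
Pot levels (distinct totals of non-folded players): 20, 28
Layer 1-20: 20 each from A, C, D, F = 20*4 = 80 chips; eligible A, C, D, F
Layer 21-28: 8 each from A, C, D = 8*3 = 24 chips; eligible A, C, D

Pot 1: 80 chips, eligible: A, C, D, F
Pot 2: 24 chips, eligible: A, C, D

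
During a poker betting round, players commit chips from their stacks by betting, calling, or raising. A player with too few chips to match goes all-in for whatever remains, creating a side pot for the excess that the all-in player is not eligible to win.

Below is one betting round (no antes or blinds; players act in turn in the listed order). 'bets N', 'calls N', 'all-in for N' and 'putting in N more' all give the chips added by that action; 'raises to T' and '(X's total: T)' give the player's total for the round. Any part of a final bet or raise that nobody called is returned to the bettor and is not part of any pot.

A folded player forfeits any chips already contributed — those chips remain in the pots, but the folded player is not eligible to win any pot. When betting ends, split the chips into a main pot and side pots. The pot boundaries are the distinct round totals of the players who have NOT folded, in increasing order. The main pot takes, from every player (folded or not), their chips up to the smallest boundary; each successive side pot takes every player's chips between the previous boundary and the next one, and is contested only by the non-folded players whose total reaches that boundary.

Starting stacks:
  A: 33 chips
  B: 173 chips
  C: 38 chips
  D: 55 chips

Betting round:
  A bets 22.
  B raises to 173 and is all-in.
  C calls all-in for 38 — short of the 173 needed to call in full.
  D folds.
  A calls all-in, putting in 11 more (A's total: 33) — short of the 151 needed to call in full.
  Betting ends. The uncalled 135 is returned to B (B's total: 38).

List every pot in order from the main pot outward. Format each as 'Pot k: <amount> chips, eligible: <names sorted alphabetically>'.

Contributions (after 135 returned to B): A=33, B=38, C=38
Folded: D
Pot levels (distinct totals of non-folded players): 33, 38
Layer 1-33: 33 each from A, B, C = 33*3 = 99 chips; eligible A, B, C
Layer 34-38: 5 each from B, C = 5*2 = 10 chips; eligible B, C

Pot 1: 99 chips, eligible: A, B, C
Pot 2: 10 chips, eligible: B, C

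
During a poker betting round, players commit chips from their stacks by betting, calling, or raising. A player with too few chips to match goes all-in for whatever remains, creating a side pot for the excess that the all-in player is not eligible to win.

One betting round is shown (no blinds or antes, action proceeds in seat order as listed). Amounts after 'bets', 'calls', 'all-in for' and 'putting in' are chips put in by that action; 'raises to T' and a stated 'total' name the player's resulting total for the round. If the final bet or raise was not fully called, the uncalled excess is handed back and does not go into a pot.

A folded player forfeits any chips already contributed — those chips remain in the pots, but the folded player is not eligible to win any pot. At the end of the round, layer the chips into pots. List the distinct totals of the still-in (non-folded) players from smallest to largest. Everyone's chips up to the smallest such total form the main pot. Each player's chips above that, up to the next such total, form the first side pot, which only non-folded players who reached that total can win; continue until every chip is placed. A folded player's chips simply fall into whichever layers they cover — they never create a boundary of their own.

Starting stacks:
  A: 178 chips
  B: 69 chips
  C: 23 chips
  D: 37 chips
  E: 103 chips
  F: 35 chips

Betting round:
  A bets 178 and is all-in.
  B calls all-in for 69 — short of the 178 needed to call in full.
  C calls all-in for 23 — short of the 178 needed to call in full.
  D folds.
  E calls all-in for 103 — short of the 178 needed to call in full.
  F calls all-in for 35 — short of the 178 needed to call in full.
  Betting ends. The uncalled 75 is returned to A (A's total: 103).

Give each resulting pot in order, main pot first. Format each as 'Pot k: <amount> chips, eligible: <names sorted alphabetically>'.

Pot 1: 115 chips, eligible: A, B, C, E, F
Pot 2: 48 chips, eligible: A, B, E, F
Pot 3: 102 chips, eligible: A, B, E
Pot 4: 68 chips, eligible: A, E

Derivation:
Contributions (after 75 returned to A): A=103, B=69, C=23, E=103, F=35
Folded: D
Pot levels (distinct totals of non-folded players): 23, 35, 69, 103
Layer 1-23: 23 each from A, B, C, E, F = 23*5 = 115 chips; eligible A, B, C, E, F
Layer 24-35: 12 each from A, B, E, F = 12*4 = 48 chips; eligible A, B, E, F
Layer 36-69: 34 each from A, B, E = 34*3 = 102 chips; eligible A, B, E
Layer 70-103: 34 each from A, E = 34*2 = 68 chips; eligible A, E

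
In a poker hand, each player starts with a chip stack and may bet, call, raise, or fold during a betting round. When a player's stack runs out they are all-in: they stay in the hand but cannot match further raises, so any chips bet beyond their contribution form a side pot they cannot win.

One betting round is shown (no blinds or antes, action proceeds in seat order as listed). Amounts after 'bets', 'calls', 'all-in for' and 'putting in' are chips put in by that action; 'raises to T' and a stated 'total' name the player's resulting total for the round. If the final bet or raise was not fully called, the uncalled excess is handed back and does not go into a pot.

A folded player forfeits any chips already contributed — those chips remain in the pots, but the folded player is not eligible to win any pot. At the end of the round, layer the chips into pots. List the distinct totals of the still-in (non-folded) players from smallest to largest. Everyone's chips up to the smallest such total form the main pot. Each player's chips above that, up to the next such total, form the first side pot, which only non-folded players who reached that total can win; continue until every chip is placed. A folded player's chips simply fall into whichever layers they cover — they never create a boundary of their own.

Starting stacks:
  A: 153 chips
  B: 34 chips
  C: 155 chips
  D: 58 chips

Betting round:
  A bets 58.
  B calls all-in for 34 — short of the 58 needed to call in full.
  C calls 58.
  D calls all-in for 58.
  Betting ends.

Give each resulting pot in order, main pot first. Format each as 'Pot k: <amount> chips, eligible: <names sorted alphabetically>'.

Pot 1: 136 chips, eligible: A, B, C, D
Pot 2: 72 chips, eligible: A, C, D

Derivation:
Contributions: A=58, B=34, C=58, D=58
Pot levels (distinct totals of non-folded players): 34, 58
Layer 1-34: 34 each from A, B, C, D = 34*4 = 136 chips; eligible A, B, C, D
Layer 35-58: 24 each from A, C, D = 24*3 = 72 chips; eligible A, C, D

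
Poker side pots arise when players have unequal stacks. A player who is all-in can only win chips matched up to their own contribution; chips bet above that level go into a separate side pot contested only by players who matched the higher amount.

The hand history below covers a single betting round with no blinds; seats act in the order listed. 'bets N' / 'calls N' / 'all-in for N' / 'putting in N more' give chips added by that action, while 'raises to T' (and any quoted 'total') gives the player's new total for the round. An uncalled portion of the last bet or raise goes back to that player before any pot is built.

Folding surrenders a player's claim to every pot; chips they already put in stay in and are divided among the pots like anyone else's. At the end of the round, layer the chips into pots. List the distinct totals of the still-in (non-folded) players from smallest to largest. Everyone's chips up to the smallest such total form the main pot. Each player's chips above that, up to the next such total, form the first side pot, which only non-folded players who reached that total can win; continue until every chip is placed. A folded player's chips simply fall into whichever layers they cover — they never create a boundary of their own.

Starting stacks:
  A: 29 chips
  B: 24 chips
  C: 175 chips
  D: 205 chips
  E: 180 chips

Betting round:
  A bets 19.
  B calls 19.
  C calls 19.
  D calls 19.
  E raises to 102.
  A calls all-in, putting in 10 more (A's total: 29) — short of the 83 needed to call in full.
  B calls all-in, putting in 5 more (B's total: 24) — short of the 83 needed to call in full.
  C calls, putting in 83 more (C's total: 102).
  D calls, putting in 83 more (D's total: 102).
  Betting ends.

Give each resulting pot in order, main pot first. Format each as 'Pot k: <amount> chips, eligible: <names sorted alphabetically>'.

Contributions: A=29, B=24, C=102, D=102, E=102
Pot levels (distinct totals of non-folded players): 24, 29, 102
Layer 1-24: 24 each from A, B, C, D, E = 24*5 = 120 chips; eligible A, B, C, D, E
Layer 25-29: 5 each from A, C, D, E = 5*4 = 20 chips; eligible A, C, D, E
Layer 30-102: 73 each from C, D, E = 73*3 = 219 chips; eligible C, D, E

Pot 1: 120 chips, eligible: A, B, C, D, E
Pot 2: 20 chips, eligible: A, C, D, E
Pot 3: 219 chips, eligible: C, D, E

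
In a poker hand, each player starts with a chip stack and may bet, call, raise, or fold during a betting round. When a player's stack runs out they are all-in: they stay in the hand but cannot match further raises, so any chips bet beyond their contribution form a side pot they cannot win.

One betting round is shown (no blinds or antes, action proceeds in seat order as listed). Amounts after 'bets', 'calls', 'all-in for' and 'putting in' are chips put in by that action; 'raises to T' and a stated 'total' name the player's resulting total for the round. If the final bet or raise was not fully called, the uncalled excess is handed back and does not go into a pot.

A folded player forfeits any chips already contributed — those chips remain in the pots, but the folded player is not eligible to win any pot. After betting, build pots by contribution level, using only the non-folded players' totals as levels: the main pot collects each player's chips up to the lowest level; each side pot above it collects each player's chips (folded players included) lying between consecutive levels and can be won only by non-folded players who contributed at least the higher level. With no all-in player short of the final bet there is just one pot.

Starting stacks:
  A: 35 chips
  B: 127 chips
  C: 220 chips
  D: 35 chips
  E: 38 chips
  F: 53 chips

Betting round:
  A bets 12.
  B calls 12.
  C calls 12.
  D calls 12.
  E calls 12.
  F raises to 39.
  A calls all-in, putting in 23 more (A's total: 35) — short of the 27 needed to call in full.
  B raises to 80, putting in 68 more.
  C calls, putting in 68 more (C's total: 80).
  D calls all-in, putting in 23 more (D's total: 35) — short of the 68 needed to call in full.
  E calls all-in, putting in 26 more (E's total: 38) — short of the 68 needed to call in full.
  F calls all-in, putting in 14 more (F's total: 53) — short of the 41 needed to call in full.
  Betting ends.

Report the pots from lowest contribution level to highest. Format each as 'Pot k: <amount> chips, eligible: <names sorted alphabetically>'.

Contributions: A=35, B=80, C=80, D=35, E=38, F=53
Pot levels (distinct totals of non-folded players): 35, 38, 53, 80
Layer 1-35: 35 each from A, B, C, D, E, F = 35*6 = 210 chips; eligible A, B, C, D, E, F
Layer 36-38: 3 each from B, C, E, F = 3*4 = 12 chips; eligible B, C, E, F
Layer 39-53: 15 each from B, C, F = 15*3 = 45 chips; eligible B, C, F
Layer 54-80: 27 each from B, C = 27*2 = 54 chips; eligible B, C

Pot 1: 210 chips, eligible: A, B, C, D, E, F
Pot 2: 12 chips, eligible: B, C, E, F
Pot 3: 45 chips, eligible: B, C, F
Pot 4: 54 chips, eligible: B, C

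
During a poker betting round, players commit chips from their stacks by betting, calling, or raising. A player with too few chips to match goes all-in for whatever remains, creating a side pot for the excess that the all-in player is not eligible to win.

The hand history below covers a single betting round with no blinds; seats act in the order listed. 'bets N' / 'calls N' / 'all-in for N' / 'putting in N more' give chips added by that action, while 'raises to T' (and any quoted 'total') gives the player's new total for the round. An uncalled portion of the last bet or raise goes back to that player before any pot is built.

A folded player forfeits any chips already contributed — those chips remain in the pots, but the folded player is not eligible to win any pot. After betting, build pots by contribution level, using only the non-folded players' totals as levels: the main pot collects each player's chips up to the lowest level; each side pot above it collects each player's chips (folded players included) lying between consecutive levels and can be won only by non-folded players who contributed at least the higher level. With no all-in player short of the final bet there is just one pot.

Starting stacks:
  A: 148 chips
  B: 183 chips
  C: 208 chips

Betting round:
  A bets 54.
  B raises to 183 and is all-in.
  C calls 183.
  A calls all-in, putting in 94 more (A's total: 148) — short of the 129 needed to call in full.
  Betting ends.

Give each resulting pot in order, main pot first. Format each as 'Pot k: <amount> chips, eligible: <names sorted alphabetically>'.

Pot 1: 444 chips, eligible: A, B, C
Pot 2: 70 chips, eligible: B, C

Derivation:
Contributions: A=148, B=183, C=183
Pot levels (distinct totals of non-folded players): 148, 183
Layer 1-148: 148 each from A, B, C = 148*3 = 444 chips; eligible A, B, C
Layer 149-183: 35 each from B, C = 35*2 = 70 chips; eligible B, C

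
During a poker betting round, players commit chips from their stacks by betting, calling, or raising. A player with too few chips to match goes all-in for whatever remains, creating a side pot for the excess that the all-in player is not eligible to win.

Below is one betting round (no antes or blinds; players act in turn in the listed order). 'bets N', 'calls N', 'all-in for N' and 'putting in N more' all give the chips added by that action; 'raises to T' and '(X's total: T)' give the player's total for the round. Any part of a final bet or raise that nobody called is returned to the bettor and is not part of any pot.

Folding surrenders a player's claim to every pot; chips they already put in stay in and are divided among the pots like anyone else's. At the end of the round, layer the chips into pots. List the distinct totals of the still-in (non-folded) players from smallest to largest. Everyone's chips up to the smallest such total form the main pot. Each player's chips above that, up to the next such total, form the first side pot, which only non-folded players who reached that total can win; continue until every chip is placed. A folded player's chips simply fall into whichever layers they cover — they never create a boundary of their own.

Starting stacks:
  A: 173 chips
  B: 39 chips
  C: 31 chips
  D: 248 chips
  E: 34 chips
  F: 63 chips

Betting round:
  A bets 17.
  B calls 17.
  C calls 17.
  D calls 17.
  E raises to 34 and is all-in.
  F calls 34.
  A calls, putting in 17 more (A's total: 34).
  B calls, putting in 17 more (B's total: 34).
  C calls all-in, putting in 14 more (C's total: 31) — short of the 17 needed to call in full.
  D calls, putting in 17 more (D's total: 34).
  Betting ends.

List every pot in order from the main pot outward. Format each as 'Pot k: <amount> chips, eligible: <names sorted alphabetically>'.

Contributions: A=34, B=34, C=31, D=34, E=34, F=34
Pot levels (distinct totals of non-folded players): 31, 34
Layer 1-31: 31 each from A, B, C, D, E, F = 31*6 = 186 chips; eligible A, B, C, D, E, F
Layer 32-34: 3 each from A, B, D, E, F = 3*5 = 15 chips; eligible A, B, D, E, F

Pot 1: 186 chips, eligible: A, B, C, D, E, F
Pot 2: 15 chips, eligible: A, B, D, E, F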